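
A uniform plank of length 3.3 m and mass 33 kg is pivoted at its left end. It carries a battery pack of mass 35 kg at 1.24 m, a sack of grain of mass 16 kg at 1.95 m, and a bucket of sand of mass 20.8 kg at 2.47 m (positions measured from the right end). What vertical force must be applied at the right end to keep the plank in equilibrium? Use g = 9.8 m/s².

F ≈ 491 N

About the left end:
Beam weight: 33 × 9.8 = 323.4 N down at 1.65 m → arm 1.65 m, τ = 323.4 × 1.65 = 533.6 N·m clockwise.
Battery pack: 35 × 9.8 = 343 N down at 1.24 m → arm 2.06 m, τ = 343 × 2.06 = 706.6 N·m clockwise.
Sack of grain: 16 × 9.8 = 156.8 N down at 1.95 m → arm 1.35 m, τ = 156.8 × 1.35 = 211.7 N·m clockwise.
Bucket of sand: 20.8 × 9.8 = 203.8 N down at 2.47 m → arm 0.83 m, τ = 203.8 × 0.83 = 169.2 N·m clockwise.
Net moment of the loads = 1621 N·m clockwise.
The upward force F acts at the right end, arm 3.3 m, giving F × 3.3 counterclockwise.
For rotational equilibrium, F × 3.3 = 1621, so F = 1621 / 3.3 = 491 N.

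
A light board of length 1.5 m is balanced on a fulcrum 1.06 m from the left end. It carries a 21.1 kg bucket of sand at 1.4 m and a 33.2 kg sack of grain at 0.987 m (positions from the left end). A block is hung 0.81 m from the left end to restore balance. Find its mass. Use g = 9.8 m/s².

m ≈ 19 kg

Take moments about the fulcrum (at 1.06 m from the left end).
Bucket of sand: 21.1 × 9.8 = 206.8 N down at 1.4 m → arm 0.34 m, τ = 206.8 × 0.34 = 70.31 N·m clockwise.
Sack of grain: 33.2 × 9.8 = 325.4 N down at 0.987 m → arm 0.073 m, τ = 325.4 × 0.073 = 23.75 N·m counterclockwise.
Net moment of known loads = 46.56 N·m clockwise.
An unknown mass m at 0.81 m has arm 0.25 m; its moment is m·g·0.25 counterclockwise.
Balancing moments: m × 9.8 × 0.25 = 46.56, giving m = 46.56 / (9.8 × 0.25) = 19 kg.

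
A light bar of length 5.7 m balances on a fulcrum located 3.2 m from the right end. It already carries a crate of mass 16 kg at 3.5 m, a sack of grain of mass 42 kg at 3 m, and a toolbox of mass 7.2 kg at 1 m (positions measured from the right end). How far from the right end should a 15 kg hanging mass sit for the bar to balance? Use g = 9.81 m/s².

x ≈ 4.5 m from the right end

Taking torques about the fulcrum (at 3.2 m from the right end):
Crate: 16 × 9.81 = 157 N down at 3.5 m → arm 0.3 m, τ = 157 × 0.3 = 47.1 N·m counterclockwise.
Sack of grain: 42 × 9.81 = 412 N down at 3 m → arm 0.2 m, τ = 412 × 0.2 = 82.4 N·m clockwise.
Toolbox: 7.2 × 9.81 = 70.63 N down at 1 m → arm 2.2 m, τ = 70.63 × 2.2 = 155.4 N·m clockwise.
Net moment of existing loads = 190.7 N·m clockwise.
The hanging mass weighs 15 × 9.81 = 147.2 N and must supply an equal counterclockwise moment, so its lever arm about the fulcrum is 190.7 / 147.2 = 1.3 m.
That puts it at 3.2 + 1.3 = 4.5 m from the right end.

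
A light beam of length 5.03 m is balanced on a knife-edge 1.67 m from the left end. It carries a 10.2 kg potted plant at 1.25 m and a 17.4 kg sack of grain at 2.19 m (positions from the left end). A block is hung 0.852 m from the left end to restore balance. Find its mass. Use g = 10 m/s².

m ≈ 5.82 kg

Choose the knife-edge (at 1.67 m from the left end) as the axis so the support reaction has zero arm there.
Potted plant: 10.2 × 10 = 102 N down at 1.25 m → arm 0.42 m, τ = 102 × 0.42 = 42.84 N·m counterclockwise.
Sack of grain: 17.4 × 10 = 174 N down at 2.19 m → arm 0.52 m, τ = 174 × 0.52 = 90.48 N·m clockwise.
Net moment of known loads = 47.64 N·m clockwise.
An unknown mass m at 0.852 m has arm 0.818 m; its moment is m·g·0.818 counterclockwise.
Στ = 0 ⇒ m × 10 × 0.818 = 47.64 ⇒ m = 47.64 / (10 × 0.818) = 5.82 kg.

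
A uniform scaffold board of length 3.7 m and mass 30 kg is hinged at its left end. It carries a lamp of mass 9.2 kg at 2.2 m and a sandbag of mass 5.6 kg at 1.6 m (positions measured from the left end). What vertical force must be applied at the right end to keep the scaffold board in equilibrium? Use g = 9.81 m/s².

F ≈ 225 N

Taking torques about the left end:
Beam weight: 30 × 9.81 = 294.3 N down at 1.85 m → arm 1.85 m, τ = 294.3 × 1.85 = 544.5 N·m clockwise.
Lamp: 9.2 × 9.81 = 90.25 N down at 2.2 m → arm 2.2 m, τ = 90.25 × 2.2 = 198.6 N·m clockwise.
Sandbag: 5.6 × 9.81 = 54.94 N down at 1.6 m → arm 1.6 m, τ = 54.94 × 1.6 = 87.9 N·m clockwise.
Net moment of the loads = 831 N·m clockwise.
The upward force F acts at the right end, arm 3.7 m, giving F × 3.7 counterclockwise.
Setting net torque to zero: F × 3.7 = 831 → F = 831 / 3.7 = 225 N.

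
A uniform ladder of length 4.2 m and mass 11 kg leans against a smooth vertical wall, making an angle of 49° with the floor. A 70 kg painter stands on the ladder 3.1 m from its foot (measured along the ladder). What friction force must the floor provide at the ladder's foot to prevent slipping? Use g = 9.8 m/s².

Sum moments about the foot of the ladder (the floor normal and friction both act there and drop out).
Ladder weight 11×9.8 = 107.8 N acts at 2.1 m along the ladder; its horizontal arm is 2.1·cos49° = 1.378 m → τ = 148.5 N·m clockwise.
Painter: 70×9.8 = 686 N at 3.1 m → arm 2.034 m → τ = 1395 N·m clockwise.
Wall normal N acts horizontally at the top; its moment arm is the height L sinθ = 4.2·sin49° = 3.17 m, counterclockwise.
Setting net torque to zero: N × 3.17 = 1544 → N = 487 N.
ΣFx = 0: friction at the foot balances the wall's push, so f = N_wall = 487 N.

f ≈ 487 N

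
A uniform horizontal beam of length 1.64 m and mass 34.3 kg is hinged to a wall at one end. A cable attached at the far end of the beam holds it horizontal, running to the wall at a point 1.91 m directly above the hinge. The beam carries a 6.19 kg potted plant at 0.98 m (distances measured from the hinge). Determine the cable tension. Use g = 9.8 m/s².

T ≈ 269 N

About the hinge:
Beam weight: 34.3 × 9.8 = 336.1 N down at 0.82 m → arm 0.82 m, τ = 336.1 × 0.82 = 275.6 N·m clockwise.
Potted plant: 6.19 × 9.8 = 60.66 N down at 0.98 m → arm 0.98 m, τ = 60.66 × 0.98 = 59.45 N·m clockwise.
Total clockwise load moment = 335.1 N·m.
The cable tension T acts at 1.64 m; only its component perpendicular to the beam, T sinθ, produces torque. sinθ = h/√(h²+d²) = 1.91/√(1.91²+1.64²) = 0.7587.
Balancing moments: T × 1.64 × 0.7587 = 335.1, giving T = 335.1 / 1.244 = 269 N.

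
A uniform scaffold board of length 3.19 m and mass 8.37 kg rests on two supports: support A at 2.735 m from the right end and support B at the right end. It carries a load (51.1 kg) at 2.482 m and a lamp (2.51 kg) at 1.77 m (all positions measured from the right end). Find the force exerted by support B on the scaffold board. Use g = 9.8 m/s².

Choose support A as the axis so its reaction then has zero moment arm.
Beam weight: 8.37 × 9.8 = 82.03 N down at 1.595 m → arm 1.14 m, τ = 82.03 × 1.14 = 93.51 N·m clockwise.
Load: 51.1 × 9.8 = 500.8 N down at 2.482 m → arm 0.253 m, τ = 500.8 × 0.253 = 126.7 N·m clockwise.
Lamp: 2.51 × 9.8 = 24.6 N down at 1.77 m → arm 0.965 m, τ = 24.6 × 0.965 = 23.74 N·m clockwise.
Net load moment about support A = 244 N·m clockwise.
Reaction R at support B is upward at 0 m, arm 2.735 m → moment R × 2.735 counterclockwise.
Στ = 0 ⇒ R × 2.735 = 244 ⇒ R = 89.2 N.

R_B ≈ 89.2 N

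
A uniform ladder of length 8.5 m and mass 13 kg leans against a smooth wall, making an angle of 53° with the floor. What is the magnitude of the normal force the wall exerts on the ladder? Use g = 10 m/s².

N_wall ≈ 49 N

About the foot of the ladder:
Ladder weight 13×10 = 130 N acts at 4.25 m along the ladder; its horizontal arm is 4.25·cos53° = 2.558 m → τ = 332.5 N·m clockwise.
Wall normal N acts horizontally at the top; its moment arm is the height L sinθ = 8.5·sin53° = 6.788 m, counterclockwise.
Balancing moments: N × 6.788 = 332.5, giving N = 49 N.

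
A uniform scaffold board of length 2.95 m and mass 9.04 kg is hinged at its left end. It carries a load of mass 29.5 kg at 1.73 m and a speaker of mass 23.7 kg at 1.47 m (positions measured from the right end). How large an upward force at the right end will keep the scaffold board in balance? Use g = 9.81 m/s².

Take moments about the left end.
Beam weight: 9.04 × 9.81 = 88.68 N down at 1.475 m → arm 1.475 m, τ = 88.68 × 1.475 = 130.8 N·m clockwise.
Load: 29.5 × 9.81 = 289.4 N down at 1.73 m → arm 1.22 m, τ = 289.4 × 1.22 = 353.1 N·m clockwise.
Speaker: 23.7 × 9.81 = 232.5 N down at 1.47 m → arm 1.48 m, τ = 232.5 × 1.48 = 344.1 N·m clockwise.
Net moment of the loads = 828 N·m clockwise.
The upward force F acts at the right end, arm 2.95 m, giving F × 2.95 counterclockwise.
Στ = 0 ⇒ F × 2.95 = 828 ⇒ F = 828 / 2.95 = 281 N.

F ≈ 281 N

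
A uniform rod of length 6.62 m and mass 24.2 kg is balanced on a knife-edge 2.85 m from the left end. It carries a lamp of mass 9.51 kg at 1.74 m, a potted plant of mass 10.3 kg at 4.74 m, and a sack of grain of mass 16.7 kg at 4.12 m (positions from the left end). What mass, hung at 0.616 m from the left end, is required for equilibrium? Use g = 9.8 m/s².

About the knife-edge (at 2.85 m from the left end):
Beam weight: 24.2 × 9.8 = 237.2 N down at 3.31 m → arm 0.46 m, τ = 237.2 × 0.46 = 109.1 N·m clockwise.
Lamp: 9.51 × 9.8 = 93.2 N down at 1.74 m → arm 1.11 m, τ = 93.2 × 1.11 = 103.5 N·m counterclockwise.
Potted plant: 10.3 × 9.8 = 100.9 N down at 4.74 m → arm 1.89 m, τ = 100.9 × 1.89 = 190.7 N·m clockwise.
Sack of grain: 16.7 × 9.8 = 163.7 N down at 4.12 m → arm 1.27 m, τ = 163.7 × 1.27 = 207.9 N·m clockwise.
Net moment of known loads = 404.2 N·m clockwise.
An unknown mass m at 0.616 m has arm 2.234 m; its moment is m·g·2.234 counterclockwise.
Balancing moments: m × 9.8 × 2.234 = 404.2, giving m = 404.2 / (9.8 × 2.234) = 18.5 kg.

m ≈ 18.5 kg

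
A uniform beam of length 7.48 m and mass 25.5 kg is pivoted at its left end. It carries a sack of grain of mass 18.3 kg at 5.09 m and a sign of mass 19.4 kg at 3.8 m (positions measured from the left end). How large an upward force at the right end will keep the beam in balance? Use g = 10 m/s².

Sum moments about the left end (the unknown pivot reaction has zero arm there).
Beam weight: 25.5 × 10 = 255 N down at 3.74 m → arm 3.74 m, τ = 255 × 3.74 = 953.7 N·m clockwise.
Sack of grain: 18.3 × 10 = 183 N down at 5.09 m → arm 5.09 m, τ = 183 × 5.09 = 931.5 N·m clockwise.
Sign: 19.4 × 10 = 194 N down at 3.8 m → arm 3.8 m, τ = 194 × 3.8 = 737.2 N·m clockwise.
Net moment of the loads = 2622 N·m clockwise.
The upward force F acts at the right end, arm 7.48 m, giving F × 7.48 counterclockwise.
Setting net torque to zero: F × 7.48 = 2622 → F = 2622 / 7.48 = 351 N.

F ≈ 351 N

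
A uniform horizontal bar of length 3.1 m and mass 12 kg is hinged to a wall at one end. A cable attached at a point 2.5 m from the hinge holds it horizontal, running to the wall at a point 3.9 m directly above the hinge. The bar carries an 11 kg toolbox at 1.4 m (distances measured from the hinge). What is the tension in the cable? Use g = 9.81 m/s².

About the hinge:
Beam weight: 12 × 9.81 = 117.7 N down at 1.55 m → arm 1.55 m, τ = 117.7 × 1.55 = 182.4 N·m clockwise.
Toolbox: 11 × 9.81 = 107.9 N down at 1.4 m → arm 1.4 m, τ = 107.9 × 1.4 = 151.1 N·m clockwise.
Total clockwise load moment = 333.5 N·m.
The cable tension T acts at 2.5 m; only its component perpendicular to the bar, T sinθ, produces torque. sinθ = h/√(h²+d²) = 3.9/√(3.9²+2.5²) = 0.8419.
Balancing moments: T × 2.5 × 0.8419 = 333.5, giving T = 333.5 / 2.105 = 158 N.

T ≈ 158 N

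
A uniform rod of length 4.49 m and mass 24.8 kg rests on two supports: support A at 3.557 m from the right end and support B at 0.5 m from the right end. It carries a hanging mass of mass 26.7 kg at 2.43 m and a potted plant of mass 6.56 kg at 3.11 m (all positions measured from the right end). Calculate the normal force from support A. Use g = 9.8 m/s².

Sum moments about support B (its reaction then has zero moment arm).
Beam weight: 24.8 × 9.8 = 243 N down at 2.245 m → arm 1.745 m, τ = 243 × 1.745 = 424 N·m counterclockwise.
Hanging mass: 26.7 × 9.8 = 261.7 N down at 2.43 m → arm 1.93 m, τ = 261.7 × 1.93 = 505.1 N·m counterclockwise.
Potted plant: 6.56 × 9.8 = 64.29 N down at 3.11 m → arm 2.61 m, τ = 64.29 × 2.61 = 167.8 N·m counterclockwise.
Net load moment about support B = 1097 N·m counterclockwise.
Reaction R at support A is upward at 3.557 m, arm 3.057 m → moment R × 3.057 clockwise.
Setting net torque to zero: R × 3.057 = 1097 → R = 359 N.

R_A ≈ 359 N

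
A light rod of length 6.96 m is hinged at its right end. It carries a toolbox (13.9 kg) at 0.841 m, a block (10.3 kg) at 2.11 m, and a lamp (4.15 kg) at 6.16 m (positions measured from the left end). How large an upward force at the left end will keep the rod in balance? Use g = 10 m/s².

F ≈ 199 N

Taking torques about the right end:
Toolbox: 13.9 × 10 = 139 N down at 0.841 m → arm 6.119 m, τ = 139 × 6.119 = 850.5 N·m counterclockwise.
Block: 10.3 × 10 = 103 N down at 2.11 m → arm 4.85 m, τ = 103 × 4.85 = 499.5 N·m counterclockwise.
Lamp: 4.15 × 10 = 41.5 N down at 6.16 m → arm 0.8 m, τ = 41.5 × 0.8 = 33.2 N·m counterclockwise.
Net moment of the loads = 1383 N·m counterclockwise.
The upward force F acts at the left end, arm 6.96 m, giving F × 6.96 clockwise.
Setting net torque to zero: F × 6.96 = 1383 → F = 1383 / 6.96 = 199 N.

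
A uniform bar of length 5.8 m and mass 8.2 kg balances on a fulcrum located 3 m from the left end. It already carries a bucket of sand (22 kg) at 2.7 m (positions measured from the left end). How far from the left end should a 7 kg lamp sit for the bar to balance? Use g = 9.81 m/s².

Take moments about the fulcrum (at 3 m from the left end).
Beam weight: 8.2 × 9.81 = 80.44 N down at 2.9 m → arm 0.1 m, τ = 80.44 × 0.1 = 8.044 N·m counterclockwise.
Bucket of sand: 22 × 9.81 = 215.8 N down at 2.7 m → arm 0.3 m, τ = 215.8 × 0.3 = 64.74 N·m counterclockwise.
Net moment of existing loads = 72.78 N·m counterclockwise.
The lamp weighs 7 × 9.81 = 68.67 N and must supply an equal clockwise moment, so its lever arm about the fulcrum is 72.78 / 68.67 = 1.06 m.
That puts it at 3 + 1.06 = 4.06 m from the left end.

x ≈ 4.06 m from the left end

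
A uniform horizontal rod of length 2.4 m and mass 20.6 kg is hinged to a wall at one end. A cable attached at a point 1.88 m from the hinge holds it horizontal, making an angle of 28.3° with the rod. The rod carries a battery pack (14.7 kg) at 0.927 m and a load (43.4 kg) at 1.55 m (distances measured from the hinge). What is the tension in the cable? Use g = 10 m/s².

T ≈ 1180 N

Sum moments about the hinge (the unknown hinge reaction has zero arm there).
Beam weight: 20.6 × 10 = 206 N down at 1.2 m → arm 1.2 m, τ = 206 × 1.2 = 247.2 N·m clockwise.
Battery pack: 14.7 × 10 = 147 N down at 0.927 m → arm 0.927 m, τ = 147 × 0.927 = 136.3 N·m clockwise.
Load: 43.4 × 10 = 434 N down at 1.55 m → arm 1.55 m, τ = 434 × 1.55 = 672.7 N·m clockwise.
Total clockwise load moment = 1056 N·m.
The cable tension T acts at 1.88 m; only its component perpendicular to the rod, T sinθ, produces torque. sin 28.3° = 0.4741.
Setting net torque to zero: T × 1.88 × 0.4741 = 1056 → T = 1056 / 0.8913 = 1180 N.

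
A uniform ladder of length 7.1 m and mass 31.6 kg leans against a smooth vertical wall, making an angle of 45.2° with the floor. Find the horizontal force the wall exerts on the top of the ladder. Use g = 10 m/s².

N_wall ≈ 157 N

About the foot of the ladder:
Ladder weight 31.6×10 = 316 N acts at 3.55 m along the ladder; its horizontal arm is 3.55·cos45.2° = 2.501 m → τ = 790.3 N·m clockwise.
Wall normal N acts horizontally at the top; its moment arm is the height L sinθ = 7.1·sin45.2° = 5.038 m, counterclockwise.
Balancing moments: N × 5.038 = 790.3, giving N = 157 N.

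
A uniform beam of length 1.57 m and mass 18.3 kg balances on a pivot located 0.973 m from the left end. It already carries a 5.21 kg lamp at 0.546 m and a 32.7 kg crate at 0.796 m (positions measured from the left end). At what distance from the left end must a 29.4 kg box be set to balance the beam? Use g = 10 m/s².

Sum moments about the pivot (at 0.973 m from the left end) (the support reaction has zero arm there).
Beam weight: 18.3 × 10 = 183 N down at 0.785 m → arm 0.188 m, τ = 183 × 0.188 = 34.4 N·m counterclockwise.
Lamp: 5.21 × 10 = 52.1 N down at 0.546 m → arm 0.427 m, τ = 52.1 × 0.427 = 22.25 N·m counterclockwise.
Crate: 32.7 × 10 = 327 N down at 0.796 m → arm 0.177 m, τ = 327 × 0.177 = 57.88 N·m counterclockwise.
Net moment of existing loads = 114.5 N·m counterclockwise.
The box weighs 29.4 × 10 = 294 N and must supply an equal clockwise moment, so its lever arm about the pivot is 114.5 / 294 = 0.389 m.
That puts it at 0.973 + 0.389 = 1.36 m from the left end.

x ≈ 1.36 m from the left end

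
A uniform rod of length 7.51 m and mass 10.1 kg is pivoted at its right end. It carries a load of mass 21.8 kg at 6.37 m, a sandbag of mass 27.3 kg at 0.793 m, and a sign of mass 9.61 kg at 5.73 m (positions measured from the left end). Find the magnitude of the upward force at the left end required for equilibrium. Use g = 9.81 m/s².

About the right end:
Beam weight: 10.1 × 9.81 = 99.08 N down at 3.755 m → arm 3.755 m, τ = 99.08 × 3.755 = 372 N·m counterclockwise.
Load: 21.8 × 9.81 = 213.9 N down at 6.37 m → arm 1.14 m, τ = 213.9 × 1.14 = 243.8 N·m counterclockwise.
Sandbag: 27.3 × 9.81 = 267.8 N down at 0.793 m → arm 6.717 m, τ = 267.8 × 6.717 = 1799 N·m counterclockwise.
Sign: 9.61 × 9.81 = 94.27 N down at 5.73 m → arm 1.78 m, τ = 94.27 × 1.78 = 167.8 N·m counterclockwise.
Net moment of the loads = 2583 N·m counterclockwise.
The upward force F acts at the left end, arm 7.51 m, giving F × 7.51 clockwise.
Setting net torque to zero: F × 7.51 = 2583 → F = 2583 / 7.51 = 344 N.

F ≈ 344 N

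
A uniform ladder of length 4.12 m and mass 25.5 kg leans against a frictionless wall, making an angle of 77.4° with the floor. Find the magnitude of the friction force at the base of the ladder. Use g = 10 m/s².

Choose the foot of the ladder as the axis so the floor normal and friction both act there and drop out.
Ladder weight 25.5×10 = 255 N acts at 2.06 m along the ladder; its horizontal arm is 2.06·cos77.4° = 0.4494 m → τ = 114.6 N·m clockwise.
Wall normal N acts horizontally at the top; its moment arm is the height L sinθ = 4.12·sin77.4° = 4.021 m, counterclockwise.
Balancing moments: N × 4.021 = 114.6, giving N = 28.5 N.
ΣFx = 0: friction at the foot balances the wall's push, so f = N_wall = 28.5 N.

f ≈ 28.5 N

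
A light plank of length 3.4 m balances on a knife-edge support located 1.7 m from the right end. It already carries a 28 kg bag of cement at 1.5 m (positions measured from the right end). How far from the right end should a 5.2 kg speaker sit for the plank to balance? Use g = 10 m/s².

Sum moments about the knife-edge support (at 1.7 m from the right end) (the support reaction has zero arm there).
Bag of cement: 28 × 10 = 280 N down at 1.5 m → arm 0.2 m, τ = 280 × 0.2 = 56 N·m clockwise.
Net moment of existing loads = 56 N·m clockwise.
The speaker weighs 5.2 × 10 = 52 N and must supply an equal counterclockwise moment, so its lever arm about the knife-edge support is 56 / 52 = 1.08 m.
That puts it at 1.7 + 1.08 = 2.78 m from the right end.

x ≈ 2.78 m from the right end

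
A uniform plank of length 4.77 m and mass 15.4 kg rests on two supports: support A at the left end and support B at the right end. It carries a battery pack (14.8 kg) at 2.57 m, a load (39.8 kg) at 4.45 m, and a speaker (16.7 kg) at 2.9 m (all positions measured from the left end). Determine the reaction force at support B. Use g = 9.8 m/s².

Choose support A as the axis so its reaction then has zero moment arm.
Beam weight: 15.4 × 9.8 = 150.9 N down at 2.385 m → arm 2.385 m, τ = 150.9 × 2.385 = 359.9 N·m clockwise.
Battery pack: 14.8 × 9.8 = 145 N down at 2.57 m → arm 2.57 m, τ = 145 × 2.57 = 372.6 N·m clockwise.
Load: 39.8 × 9.8 = 390 N down at 4.45 m → arm 4.45 m, τ = 390 × 4.45 = 1736 N·m clockwise.
Speaker: 16.7 × 9.8 = 163.7 N down at 2.9 m → arm 2.9 m, τ = 163.7 × 2.9 = 474.7 N·m clockwise.
Net load moment about support A = 2943 N·m clockwise.
Reaction R at support B is upward at 4.77 m, arm 4.77 m → moment R × 4.77 counterclockwise.
Setting net torque to zero: R × 4.77 = 2943 → R = 617 N.

R_B ≈ 617 N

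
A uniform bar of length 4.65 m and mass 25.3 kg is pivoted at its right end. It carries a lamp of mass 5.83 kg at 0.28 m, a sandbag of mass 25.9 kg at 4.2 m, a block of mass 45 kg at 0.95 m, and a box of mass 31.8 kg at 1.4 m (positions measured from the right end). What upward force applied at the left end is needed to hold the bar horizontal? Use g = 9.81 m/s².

Sum moments about the right end (the unknown pivot reaction has zero arm there).
Beam weight: 25.3 × 9.81 = 248.2 N down at 2.325 m → arm 2.325 m, τ = 248.2 × 2.325 = 577.1 N·m counterclockwise.
Lamp: 5.83 × 9.81 = 57.19 N down at 0.28 m → arm 0.28 m, τ = 57.19 × 0.28 = 16.01 N·m counterclockwise.
Sandbag: 25.9 × 9.81 = 254.1 N down at 4.2 m → arm 4.2 m, τ = 254.1 × 4.2 = 1067 N·m counterclockwise.
Block: 45 × 9.81 = 441.5 N down at 0.95 m → arm 0.95 m, τ = 441.5 × 0.95 = 419.4 N·m counterclockwise.
Box: 31.8 × 9.81 = 312 N down at 1.4 m → arm 1.4 m, τ = 312 × 1.4 = 436.8 N·m counterclockwise.
Net moment of the loads = 2516 N·m counterclockwise.
The upward force F acts at the left end, arm 4.65 m, giving F × 4.65 clockwise.
For rotational equilibrium, F × 4.65 = 2516, so F = 2516 / 4.65 = 541 N.

F ≈ 541 N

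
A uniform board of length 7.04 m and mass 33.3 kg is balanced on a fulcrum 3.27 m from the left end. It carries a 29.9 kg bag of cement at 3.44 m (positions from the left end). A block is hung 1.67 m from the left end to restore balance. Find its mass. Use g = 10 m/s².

About the fulcrum (at 3.27 m from the left end):
Beam weight: 33.3 × 10 = 333 N down at 3.52 m → arm 0.25 m, τ = 333 × 0.25 = 83.25 N·m clockwise.
Bag of cement: 29.9 × 10 = 299 N down at 3.44 m → arm 0.17 m, τ = 299 × 0.17 = 50.83 N·m clockwise.
Net moment of known loads = 134.1 N·m clockwise.
An unknown mass m at 1.67 m has arm 1.6 m; its moment is m·g·1.6 counterclockwise.
Setting net torque to zero: m × 10 × 1.6 = 134.1 → m = 134.1 / (10 × 1.6) = 8.38 kg.

m ≈ 8.38 kg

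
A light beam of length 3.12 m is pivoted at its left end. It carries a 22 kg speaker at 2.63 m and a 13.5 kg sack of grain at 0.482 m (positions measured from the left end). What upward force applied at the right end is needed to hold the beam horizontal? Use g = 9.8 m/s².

F ≈ 202 N

Take moments about the left end.
Speaker: 22 × 9.8 = 215.6 N down at 2.63 m → arm 2.63 m, τ = 215.6 × 2.63 = 567 N·m clockwise.
Sack of grain: 13.5 × 9.8 = 132.3 N down at 0.482 m → arm 0.482 m, τ = 132.3 × 0.482 = 63.77 N·m clockwise.
Net moment of the loads = 630.8 N·m clockwise.
The upward force F acts at the right end, arm 3.12 m, giving F × 3.12 counterclockwise.
For rotational equilibrium, F × 3.12 = 630.8, so F = 630.8 / 3.12 = 202 N.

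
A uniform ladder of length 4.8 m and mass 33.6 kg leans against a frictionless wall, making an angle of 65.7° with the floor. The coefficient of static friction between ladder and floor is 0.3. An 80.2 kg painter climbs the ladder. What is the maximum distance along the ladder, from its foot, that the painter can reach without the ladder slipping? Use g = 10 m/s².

d ≈ 3.52 m

Taking torques about the foot of the ladder:
Ladder weight 33.6×10 = 336 N acts at 2.4 m along the ladder; its horizontal arm is 2.4·cos65.7° = 0.9876 m → τ = 331.8 N·m clockwise.
Painter weight 80.2×10 = 802 N at distance d → arm d·cos65.7° → τ = 802·d·0.4115 clockwise.
Wall normal N at the top has arm L sinθ = 4.375 m counterclockwise, so Στ = 0 gives N·4.375 = 331.8 + 330·d.
ΣFy = 0 ⇒ N_floor = 1138 N, so the maximum friction is μ_s·N_floor = 0.3×1138 = 341.4 N. ΣFx = 0 ⇒ N_wall = f, so at the slipping point N = 341.4 N.
Substituting: 341.4×4.375 = 331.8 + 330·d ⇒ d = (1494 − 331.8) / 330 = 3.52 m.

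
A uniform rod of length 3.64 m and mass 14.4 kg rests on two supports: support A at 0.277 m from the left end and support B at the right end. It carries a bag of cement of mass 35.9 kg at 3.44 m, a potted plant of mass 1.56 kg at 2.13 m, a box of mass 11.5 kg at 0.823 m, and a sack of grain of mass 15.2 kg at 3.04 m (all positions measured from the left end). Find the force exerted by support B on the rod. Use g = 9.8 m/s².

R_B ≈ 545 N

About support A:
Beam weight: 14.4 × 9.8 = 141.1 N down at 1.82 m → arm 1.543 m, τ = 141.1 × 1.543 = 217.7 N·m clockwise.
Bag of cement: 35.9 × 9.8 = 351.8 N down at 3.44 m → arm 3.163 m, τ = 351.8 × 3.163 = 1113 N·m clockwise.
Potted plant: 1.56 × 9.8 = 15.29 N down at 2.13 m → arm 1.853 m, τ = 15.29 × 1.853 = 28.33 N·m clockwise.
Box: 11.5 × 9.8 = 112.7 N down at 0.823 m → arm 0.546 m, τ = 112.7 × 0.546 = 61.53 N·m clockwise.
Sack of grain: 15.2 × 9.8 = 149 N down at 3.04 m → arm 2.763 m, τ = 149 × 2.763 = 411.7 N·m clockwise.
Net load moment about support A = 1832 N·m clockwise.
Reaction R at support B is upward at 3.64 m, arm 3.363 m → moment R × 3.363 counterclockwise.
Setting net torque to zero: R × 3.363 = 1832 → R = 545 N.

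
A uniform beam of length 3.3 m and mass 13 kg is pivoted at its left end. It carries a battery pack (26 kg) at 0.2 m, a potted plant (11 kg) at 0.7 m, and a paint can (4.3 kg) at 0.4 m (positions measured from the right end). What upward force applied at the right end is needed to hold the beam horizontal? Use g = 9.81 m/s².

F ≈ 425 N

Choose the left end as the axis so the unknown pivot reaction has zero arm there.
Beam weight: 13 × 9.81 = 127.5 N down at 1.65 m → arm 1.65 m, τ = 127.5 × 1.65 = 210.4 N·m clockwise.
Battery pack: 26 × 9.81 = 255.1 N down at 0.2 m → arm 3.1 m, τ = 255.1 × 3.1 = 790.8 N·m clockwise.
Potted plant: 11 × 9.81 = 107.9 N down at 0.7 m → arm 2.6 m, τ = 107.9 × 2.6 = 280.5 N·m clockwise.
Paint can: 4.3 × 9.81 = 42.18 N down at 0.4 m → arm 2.9 m, τ = 42.18 × 2.9 = 122.3 N·m clockwise.
Net moment of the loads = 1404 N·m clockwise.
The upward force F acts at the right end, arm 3.3 m, giving F × 3.3 counterclockwise.
Setting net torque to zero: F × 3.3 = 1404 → F = 1404 / 3.3 = 425 N.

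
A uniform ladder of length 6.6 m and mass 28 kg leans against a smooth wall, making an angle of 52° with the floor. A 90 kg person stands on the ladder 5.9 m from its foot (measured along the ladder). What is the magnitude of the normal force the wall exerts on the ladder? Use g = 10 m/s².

Taking torques about the foot of the ladder:
Ladder weight 28×10 = 280 N acts at 3.3 m along the ladder; its horizontal arm is 3.3·cos52° = 2.032 m → τ = 569 N·m clockwise.
Person: 90×10 = 900 N at 5.9 m → arm 3.632 m → τ = 3269 N·m clockwise.
Wall normal N acts horizontally at the top; its moment arm is the height L sinθ = 6.6·sin52° = 5.201 m, counterclockwise.
Στ = 0 ⇒ N × 5.201 = 3838 ⇒ N = 738 N.

N_wall ≈ 738 N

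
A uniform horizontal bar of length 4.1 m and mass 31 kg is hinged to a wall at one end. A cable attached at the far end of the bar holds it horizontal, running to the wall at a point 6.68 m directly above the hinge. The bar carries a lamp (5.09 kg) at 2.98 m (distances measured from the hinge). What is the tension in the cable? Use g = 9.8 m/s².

T ≈ 221 N

Take moments about the hinge.
Beam weight: 31 × 9.8 = 303.8 N down at 2.05 m → arm 2.05 m, τ = 303.8 × 2.05 = 622.8 N·m clockwise.
Lamp: 5.09 × 9.8 = 49.88 N down at 2.98 m → arm 2.98 m, τ = 49.88 × 2.98 = 148.6 N·m clockwise.
Total clockwise load moment = 771.4 N·m.
The cable tension T acts at 4.1 m; only its component perpendicular to the bar, T sinθ, produces torque. sinθ = h/√(h²+d²) = 6.68/√(6.68²+4.1²) = 0.8523.
Στ = 0 ⇒ T × 4.1 × 0.8523 = 771.4 ⇒ T = 771.4 / 3.494 = 221 N.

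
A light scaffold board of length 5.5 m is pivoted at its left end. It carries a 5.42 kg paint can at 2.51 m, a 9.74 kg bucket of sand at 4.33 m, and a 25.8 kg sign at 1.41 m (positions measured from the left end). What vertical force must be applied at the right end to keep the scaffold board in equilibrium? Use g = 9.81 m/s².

F ≈ 164 N

Choose the left end as the axis so the unknown pivot reaction has zero arm there.
Paint can: 5.42 × 9.81 = 53.17 N down at 2.51 m → arm 2.51 m, τ = 53.17 × 2.51 = 133.5 N·m clockwise.
Bucket of sand: 9.74 × 9.81 = 95.55 N down at 4.33 m → arm 4.33 m, τ = 95.55 × 4.33 = 413.7 N·m clockwise.
Sign: 25.8 × 9.81 = 253.1 N down at 1.41 m → arm 1.41 m, τ = 253.1 × 1.41 = 356.9 N·m clockwise.
Net moment of the loads = 904.1 N·m clockwise.
The upward force F acts at the right end, arm 5.5 m, giving F × 5.5 counterclockwise.
For rotational equilibrium, F × 5.5 = 904.1, so F = 904.1 / 5.5 = 164 N.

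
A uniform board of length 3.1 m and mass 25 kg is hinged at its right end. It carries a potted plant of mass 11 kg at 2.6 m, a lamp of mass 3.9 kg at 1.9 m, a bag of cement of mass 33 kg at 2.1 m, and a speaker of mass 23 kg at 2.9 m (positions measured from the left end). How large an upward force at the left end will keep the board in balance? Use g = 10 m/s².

Taking torques about the right end:
Beam weight: 25 × 10 = 250 N down at 1.55 m → arm 1.55 m, τ = 250 × 1.55 = 387.5 N·m counterclockwise.
Potted plant: 11 × 10 = 110 N down at 2.6 m → arm 0.5 m, τ = 110 × 0.5 = 55 N·m counterclockwise.
Lamp: 3.9 × 10 = 39 N down at 1.9 m → arm 1.2 m, τ = 39 × 1.2 = 46.8 N·m counterclockwise.
Bag of cement: 33 × 10 = 330 N down at 2.1 m → arm 1 m, τ = 330 × 1 = 330 N·m counterclockwise.
Speaker: 23 × 10 = 230 N down at 2.9 m → arm 0.2 m, τ = 230 × 0.2 = 46 N·m counterclockwise.
Net moment of the loads = 865.3 N·m counterclockwise.
The upward force F acts at the left end, arm 3.1 m, giving F × 3.1 clockwise.
For rotational equilibrium, F × 3.1 = 865.3, so F = 865.3 / 3.1 = 279 N.

F ≈ 279 N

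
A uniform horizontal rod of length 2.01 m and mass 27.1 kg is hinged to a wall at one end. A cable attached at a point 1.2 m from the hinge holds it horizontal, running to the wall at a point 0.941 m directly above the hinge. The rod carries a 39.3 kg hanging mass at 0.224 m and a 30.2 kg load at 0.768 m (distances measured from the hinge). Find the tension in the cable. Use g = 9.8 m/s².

T ≈ 784 N

Choose the hinge as the axis so the unknown hinge reaction has zero arm there.
Beam weight: 27.1 × 9.8 = 265.6 N down at 1.005 m → arm 1.005 m, τ = 265.6 × 1.005 = 266.9 N·m clockwise.
Hanging mass: 39.3 × 9.8 = 385.1 N down at 0.224 m → arm 0.224 m, τ = 385.1 × 0.224 = 86.26 N·m clockwise.
Load: 30.2 × 9.8 = 296 N down at 0.768 m → arm 0.768 m, τ = 296 × 0.768 = 227.3 N·m clockwise.
Total clockwise load moment = 580.5 N·m.
The cable tension T acts at 1.2 m; only its component perpendicular to the rod, T sinθ, produces torque. sinθ = h/√(h²+d²) = 0.941/√(0.941²+1.2²) = 0.6171.
Setting net torque to zero: T × 1.2 × 0.6171 = 580.5 → T = 580.5 / 0.7405 = 784 N.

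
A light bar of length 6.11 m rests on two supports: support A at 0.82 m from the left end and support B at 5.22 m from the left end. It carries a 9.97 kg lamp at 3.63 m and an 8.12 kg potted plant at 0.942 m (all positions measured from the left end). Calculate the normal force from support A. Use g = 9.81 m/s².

R_A ≈ 113 N

Taking torques about support B:
Lamp: 9.97 × 9.81 = 97.81 N down at 3.63 m → arm 1.59 m, τ = 97.81 × 1.59 = 155.5 N·m counterclockwise.
Potted plant: 8.12 × 9.81 = 79.66 N down at 0.942 m → arm 4.278 m, τ = 79.66 × 4.278 = 340.8 N·m counterclockwise.
Net load moment about support B = 496.3 N·m counterclockwise.
Reaction R at support A is upward at 0.82 m, arm 4.4 m → moment R × 4.4 clockwise.
Balancing moments: R × 4.4 = 496.3, giving R = 113 N.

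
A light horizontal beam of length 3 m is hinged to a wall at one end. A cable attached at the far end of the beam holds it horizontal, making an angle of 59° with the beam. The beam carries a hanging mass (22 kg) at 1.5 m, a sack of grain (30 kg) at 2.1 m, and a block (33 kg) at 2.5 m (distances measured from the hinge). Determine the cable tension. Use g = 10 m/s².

About the hinge:
Hanging mass: 22 × 10 = 220 N down at 1.5 m → arm 1.5 m, τ = 220 × 1.5 = 330 N·m clockwise.
Sack of grain: 30 × 10 = 300 N down at 2.1 m → arm 2.1 m, τ = 300 × 2.1 = 630 N·m clockwise.
Block: 33 × 10 = 330 N down at 2.5 m → arm 2.5 m, τ = 330 × 2.5 = 825 N·m clockwise.
Total clockwise load moment = 1785 N·m.
The cable tension T acts at 3 m; only its component perpendicular to the beam, T sinθ, produces torque. sin 59° = 0.8572.
Setting net torque to zero: T × 3 × 0.8572 = 1785 → T = 1785 / 2.572 = 694 N.

T ≈ 694 N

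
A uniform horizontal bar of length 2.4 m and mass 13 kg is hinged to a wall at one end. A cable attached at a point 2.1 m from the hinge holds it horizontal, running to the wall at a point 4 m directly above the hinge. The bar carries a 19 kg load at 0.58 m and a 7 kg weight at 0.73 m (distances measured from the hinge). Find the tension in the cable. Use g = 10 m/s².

Take moments about the hinge.
Beam weight: 13 × 10 = 130 N down at 1.2 m → arm 1.2 m, τ = 130 × 1.2 = 156 N·m clockwise.
Load: 19 × 10 = 190 N down at 0.58 m → arm 0.58 m, τ = 190 × 0.58 = 110.2 N·m clockwise.
Weight: 7 × 10 = 70 N down at 0.73 m → arm 0.73 m, τ = 70 × 0.73 = 51.1 N·m clockwise.
Total clockwise load moment = 317.3 N·m.
The cable tension T acts at 2.1 m; only its component perpendicular to the bar, T sinθ, produces torque. sinθ = h/√(h²+d²) = 4/√(4²+2.1²) = 0.8854.
Setting net torque to zero: T × 2.1 × 0.8854 = 317.3 → T = 317.3 / 1.859 = 171 N.

T ≈ 171 N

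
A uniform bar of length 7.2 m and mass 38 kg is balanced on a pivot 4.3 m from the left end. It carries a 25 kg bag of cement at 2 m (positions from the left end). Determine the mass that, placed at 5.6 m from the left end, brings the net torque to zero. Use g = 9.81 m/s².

Sum moments about the pivot (at 4.3 m from the left end) (the support reaction has zero arm there).
Beam weight: 38 × 9.81 = 372.8 N down at 3.6 m → arm 0.7 m, τ = 372.8 × 0.7 = 261 N·m counterclockwise.
Bag of cement: 25 × 9.81 = 245.2 N down at 2 m → arm 2.3 m, τ = 245.2 × 2.3 = 564 N·m counterclockwise.
Net moment of known loads = 825 N·m counterclockwise.
An unknown mass m at 5.6 m has arm 1.3 m; its moment is m·g·1.3 clockwise.
Στ = 0 ⇒ m × 9.81 × 1.3 = 825 ⇒ m = 825 / (9.81 × 1.3) = 64.7 kg.

m ≈ 64.7 kg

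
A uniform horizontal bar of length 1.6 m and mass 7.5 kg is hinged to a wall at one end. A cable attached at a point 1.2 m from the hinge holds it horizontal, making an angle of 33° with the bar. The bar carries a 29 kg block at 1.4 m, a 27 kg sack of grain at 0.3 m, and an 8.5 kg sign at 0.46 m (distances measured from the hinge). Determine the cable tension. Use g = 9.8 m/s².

T ≈ 879 N

Taking torques about the hinge:
Beam weight: 7.5 × 9.8 = 73.5 N down at 0.8 m → arm 0.8 m, τ = 73.5 × 0.8 = 58.8 N·m clockwise.
Block: 29 × 9.8 = 284.2 N down at 1.4 m → arm 1.4 m, τ = 284.2 × 1.4 = 397.9 N·m clockwise.
Sack of grain: 27 × 9.8 = 264.6 N down at 0.3 m → arm 0.3 m, τ = 264.6 × 0.3 = 79.38 N·m clockwise.
Sign: 8.5 × 9.8 = 83.3 N down at 0.46 m → arm 0.46 m, τ = 83.3 × 0.46 = 38.32 N·m clockwise.
Total clockwise load moment = 574.4 N·m.
The cable tension T acts at 1.2 m; only its component perpendicular to the bar, T sinθ, produces torque. sin 33° = 0.5446.
Balancing moments: T × 1.2 × 0.5446 = 574.4, giving T = 574.4 / 0.6535 = 879 N.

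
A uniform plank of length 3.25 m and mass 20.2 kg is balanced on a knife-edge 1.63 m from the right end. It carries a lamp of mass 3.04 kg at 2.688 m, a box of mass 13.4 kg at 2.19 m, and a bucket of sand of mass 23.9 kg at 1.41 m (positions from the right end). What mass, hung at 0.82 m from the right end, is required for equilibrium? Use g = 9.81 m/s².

m ≈ 6.62 kg

Taking torques about the knife-edge (at 1.63 m from the right end):
Beam weight: 20.2 × 9.81 = 198.2 N down at 1.625 m → arm 0.005 m, τ = 198.2 × 0.005 = 0.991 N·m clockwise.
Lamp: 3.04 × 9.81 = 29.82 N down at 2.688 m → arm 1.058 m, τ = 29.82 × 1.058 = 31.55 N·m counterclockwise.
Box: 13.4 × 9.81 = 131.5 N down at 2.19 m → arm 0.56 m, τ = 131.5 × 0.56 = 73.64 N·m counterclockwise.
Bucket of sand: 23.9 × 9.81 = 234.5 N down at 1.41 m → arm 0.22 m, τ = 234.5 × 0.22 = 51.59 N·m clockwise.
Net moment of known loads = 52.61 N·m counterclockwise.
An unknown mass m at 0.82 m has arm 0.81 m; its moment is m·g·0.81 clockwise.
Balancing moments: m × 9.81 × 0.81 = 52.61, giving m = 52.61 / (9.81 × 0.81) = 6.62 kg.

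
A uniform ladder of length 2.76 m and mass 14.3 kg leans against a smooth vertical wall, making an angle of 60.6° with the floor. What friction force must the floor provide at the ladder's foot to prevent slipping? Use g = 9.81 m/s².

Choose the foot of the ladder as the axis so the floor normal and friction both act there and drop out.
Ladder weight 14.3×9.81 = 140.3 N acts at 1.38 m along the ladder; its horizontal arm is 1.38·cos60.6° = 0.6774 m → τ = 95.04 N·m clockwise.
Wall normal N acts horizontally at the top; its moment arm is the height L sinθ = 2.76·sin60.6° = 2.405 m, counterclockwise.
For rotational equilibrium, N × 2.405 = 95.04, so N = 39.5 N.
ΣFx = 0: friction at the foot balances the wall's push, so f = N_wall = 39.5 N.

f ≈ 39.5 N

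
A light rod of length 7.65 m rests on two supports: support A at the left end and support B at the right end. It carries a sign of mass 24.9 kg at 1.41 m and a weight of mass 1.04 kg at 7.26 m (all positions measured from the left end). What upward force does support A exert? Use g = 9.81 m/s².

R_A ≈ 200 N

About support B:
Sign: 24.9 × 9.81 = 244.3 N down at 1.41 m → arm 6.24 m, τ = 244.3 × 6.24 = 1524 N·m counterclockwise.
Weight: 1.04 × 9.81 = 10.2 N down at 7.26 m → arm 0.39 m, τ = 10.2 × 0.39 = 3.978 N·m counterclockwise.
Net load moment about support B = 1528 N·m counterclockwise.
Reaction R at support A is upward at 0 m, arm 7.65 m → moment R × 7.65 clockwise.
Setting net torque to zero: R × 7.65 = 1528 → R = 200 N.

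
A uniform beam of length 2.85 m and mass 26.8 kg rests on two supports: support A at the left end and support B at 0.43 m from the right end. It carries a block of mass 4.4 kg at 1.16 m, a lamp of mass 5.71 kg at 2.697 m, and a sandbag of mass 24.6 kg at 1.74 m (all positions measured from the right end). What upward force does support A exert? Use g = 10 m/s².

Choose support B as the axis so its reaction then has zero moment arm.
Beam weight: 26.8 × 10 = 268 N down at 1.425 m → arm 0.995 m, τ = 268 × 0.995 = 266.7 N·m counterclockwise.
Block: 4.4 × 10 = 44 N down at 1.16 m → arm 0.73 m, τ = 44 × 0.73 = 32.12 N·m counterclockwise.
Lamp: 5.71 × 10 = 57.1 N down at 2.697 m → arm 2.267 m, τ = 57.1 × 2.267 = 129.4 N·m counterclockwise.
Sandbag: 24.6 × 10 = 246 N down at 1.74 m → arm 1.31 m, τ = 246 × 1.31 = 322.3 N·m counterclockwise.
Net load moment about support B = 750.5 N·m counterclockwise.
Reaction R at support A is upward at 2.85 m, arm 2.42 m → moment R × 2.42 clockwise.
Setting net torque to zero: R × 2.42 = 750.5 → R = 310 N.

R_A ≈ 310 N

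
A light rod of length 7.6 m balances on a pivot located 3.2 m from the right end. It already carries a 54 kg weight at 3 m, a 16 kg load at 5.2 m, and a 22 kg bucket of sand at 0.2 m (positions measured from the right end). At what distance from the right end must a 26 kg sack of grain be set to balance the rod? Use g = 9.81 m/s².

Sum moments about the pivot (at 3.2 m from the right end) (the support reaction has zero arm there).
Weight: 54 × 9.81 = 529.7 N down at 3 m → arm 0.2 m, τ = 529.7 × 0.2 = 105.9 N·m clockwise.
Load: 16 × 9.81 = 157 N down at 5.2 m → arm 2 m, τ = 157 × 2 = 314 N·m counterclockwise.
Bucket of sand: 22 × 9.81 = 215.8 N down at 0.2 m → arm 3 m, τ = 215.8 × 3 = 647.4 N·m clockwise.
Net moment of existing loads = 439.3 N·m clockwise.
The sack of grain weighs 26 × 9.81 = 255.1 N and must supply an equal counterclockwise moment, so its lever arm about the pivot is 439.3 / 255.1 = 1.72 m.
That puts it at 3.2 + 1.72 = 4.92 m from the right end.

x ≈ 4.92 m from the right end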